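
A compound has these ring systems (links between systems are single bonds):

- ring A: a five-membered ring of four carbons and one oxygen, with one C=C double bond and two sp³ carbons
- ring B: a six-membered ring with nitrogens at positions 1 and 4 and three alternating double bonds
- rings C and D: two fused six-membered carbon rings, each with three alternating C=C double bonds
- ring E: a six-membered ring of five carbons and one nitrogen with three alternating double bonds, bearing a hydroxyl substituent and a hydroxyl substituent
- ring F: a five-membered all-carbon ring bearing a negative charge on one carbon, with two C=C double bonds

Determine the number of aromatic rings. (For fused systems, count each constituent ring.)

Ring A has two sp³ carbons, so it is not fully conjugated — not aromatic (2,3-dihydrofuran).
Ring B has a continuous p-orbital overlap around the ring; 3 ring double bonds give 6 π electrons. Since 6 = 4n+2 (n=1), ring B is aromatic (pyrazine).
Rings C and D form a fused bicyclic system with 10 sp² atoms and 10 π electrons from ring double bonds. 10 = 4(2)+2, so the system is aromatic and both rings count as aromatic (naphthalene).
Ring E has a continuous p-orbital overlap around the ring; 3 ring double bonds give 6 π electrons. 6 = 4(1)+2, so ring E is aromatic (pyridine).
Ring F is planar and fully conjugated; 2 ring double bonds (4 π electrons) plus the carbanion lone pair (2) give 6 π electrons. 6 = 4(1)+2, so ring F is aromatic (cyclopentadienyl anion).
Aromatic: B, C, D, E, F. Total: 5.

5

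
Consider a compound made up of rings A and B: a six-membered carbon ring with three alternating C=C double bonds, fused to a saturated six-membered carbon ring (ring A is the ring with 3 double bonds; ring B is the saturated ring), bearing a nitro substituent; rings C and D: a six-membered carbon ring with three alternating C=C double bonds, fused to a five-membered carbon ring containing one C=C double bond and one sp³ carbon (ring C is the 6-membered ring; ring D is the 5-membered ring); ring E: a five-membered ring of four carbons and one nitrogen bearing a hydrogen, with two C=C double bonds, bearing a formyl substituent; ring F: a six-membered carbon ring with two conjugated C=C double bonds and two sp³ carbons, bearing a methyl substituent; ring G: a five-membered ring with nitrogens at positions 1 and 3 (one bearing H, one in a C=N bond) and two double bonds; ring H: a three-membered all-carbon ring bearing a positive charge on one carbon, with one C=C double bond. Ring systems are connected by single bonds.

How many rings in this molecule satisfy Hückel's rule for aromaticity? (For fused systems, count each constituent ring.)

Ring A is fully conjugated (every ring atom contributes a p orbital); 3 ring double bonds give 6 π electrons. 6 = 4(1)+2, so ring A is aromatic (benzene ring).
Ring B has four sp³ carbons, so it is not fully conjugated — not aromatic (cyclohexane ring).
Ring C has a continuous p-orbital overlap around the ring; 3 ring double bonds give 6 π electrons. That satisfies 4n+2 with n=1, so ring C is aromatic (benzene ring).
Ring D has one sp³ carbon, so it is not fully conjugated — not aromatic (cyclopentene ring).
Ring E has a continuous p-orbital overlap around the ring; 2 ring double bonds (4 π electrons) plus a heteroatom lone pair (2) give 6 π electrons. That satisfies 4n+2 with n=1, so ring E is aromatic (pyrrole).
Ring F has two sp³ carbons, so it is not fully conjugated — not aromatic (1,3-cyclohexadiene).
Ring G has a continuous p-orbital overlap around the ring; 2 ring double bonds (4 π electrons) plus a heteroatom lone pair (2) give 6 π electrons. That satisfies 4n+2 with n=1, so ring G is aromatic (imidazole).
Ring H is fully conjugated (every ring atom contributes a p orbital); 1 ring double bond (2 π electrons) plus the carbocation's empty p orbital (0, but keeps the ring conjugated) give 2 π electrons. 2 = 4(0)+2, so ring H is aromatic (cyclopropenyl cation).
Aromatic: A, C, E, G, H. Total: 5.

5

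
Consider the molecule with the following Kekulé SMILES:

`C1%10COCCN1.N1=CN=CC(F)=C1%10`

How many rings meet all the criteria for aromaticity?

The SMILES encodes a six-membered saturated ring with an oxygen and an N–H nitrogen at positions 1 and 4; a six-membered ring with nitrogens at positions 1 and 3 and three alternating double bonds.
The 6-membered ring with one oxygen and one N–H (1,4) has only sp³ atoms, so it is not fully conjugated — not aromatic (morpholine).
The 6-membered ring with two nitrogens (1,3) is fully conjugated (every ring atom contributes a p orbital); 3 ring double bonds give 6 π electrons. That satisfies 4n+2 with n=1, so it is aromatic (pyrimidine).
1 of the 2 rings is aromatic. Total: 1.

1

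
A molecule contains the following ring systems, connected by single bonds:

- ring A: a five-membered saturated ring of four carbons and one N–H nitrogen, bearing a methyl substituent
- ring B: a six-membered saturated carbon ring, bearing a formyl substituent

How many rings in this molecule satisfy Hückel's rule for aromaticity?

Ring A has only sp³ atoms, so it is not fully conjugated — not aromatic (pyrrolidine).
Ring B has only sp³ atoms, so it is not fully conjugated — not aromatic (cyclohexane).
No ring is aromatic. Total: 0.

0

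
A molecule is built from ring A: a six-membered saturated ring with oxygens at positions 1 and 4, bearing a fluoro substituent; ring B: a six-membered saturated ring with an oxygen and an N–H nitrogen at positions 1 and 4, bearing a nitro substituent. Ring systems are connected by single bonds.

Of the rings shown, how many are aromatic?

0

Ring A has only sp³ atoms, so it is not fully conjugated — not aromatic (1,4-dioxane).
Ring B has only sp³ atoms, so it is not fully conjugated — not aromatic (morpholine).
No ring is aromatic. Total: 0.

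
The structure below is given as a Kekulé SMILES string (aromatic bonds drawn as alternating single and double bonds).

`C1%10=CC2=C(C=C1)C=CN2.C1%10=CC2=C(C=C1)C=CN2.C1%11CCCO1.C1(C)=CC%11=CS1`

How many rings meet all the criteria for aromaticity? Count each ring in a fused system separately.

The SMILES encodes a six-membered carbon ring with three alternating C=C double bonds, fused to a five-membered ring containing one N–H nitrogen and two C=C double bonds; a six-membered carbon ring with three alternating C=C double bonds, fused to a five-membered ring containing one N–H nitrogen and two C=C double bonds; a five-membered saturated ring of four carbons and one oxygen; a five-membered ring of four carbons and one sulfur, with two C=C double bonds.
The fused 6/5-membered bicyclic (with one N–H) is a single π system with 9 sp² atoms and 10 π electrons from ring double bonds plus a heteroatom lone pair. 10 = 4(2)+2, so the system is aromatic and both rings count as aromatic (indole).
The fused 6/5-membered bicyclic (with one N–H) is a single π system with 9 sp² atoms and 10 π electrons from ring double bonds plus a heteroatom lone pair. 10 = 4(2)+2, so the system is aromatic and both rings count as aromatic (indole).
The 5-membered ring with one oxygen has only sp³ atoms, so it is not fully conjugated — not aromatic (tetrahydrofuran).
The 5-membered ring with one sulfur is planar and fully conjugated; 2 ring double bonds (4 π electrons) plus a heteroatom lone pair (2) give 6 π electrons. That satisfies 4n+2 with n=1, so it is aromatic (thiophene).
5 of the 6 rings are aromatic. Total: 5.

5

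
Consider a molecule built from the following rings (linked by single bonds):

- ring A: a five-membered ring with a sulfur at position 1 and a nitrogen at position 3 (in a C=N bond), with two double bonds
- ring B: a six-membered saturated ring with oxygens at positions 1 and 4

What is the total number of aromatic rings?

Ring A is fully conjugated (every ring atom contributes a p orbital); 2 ring double bonds (4 π electrons) plus a heteroatom lone pair (2) give 6 π electrons. That satisfies 4n+2 with n=1, so ring A is aromatic (thiazole).
Ring B has only sp³ atoms, so it is not fully conjugated — not aromatic (1,4-dioxane).
Aromatic: A. Total: 1.

1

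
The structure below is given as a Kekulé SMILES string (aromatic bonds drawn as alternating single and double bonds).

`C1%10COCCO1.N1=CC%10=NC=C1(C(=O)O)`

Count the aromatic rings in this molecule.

1

The SMILES encodes a six-membered saturated ring with oxygens at positions 1 and 4; a six-membered ring with nitrogens at positions 1 and 4 and three alternating double bonds.
The 6-membered ring with two oxygens (1,4) has only sp³ atoms, so it is not fully conjugated — not aromatic (1,4-dioxane).
The 6-membered ring with two nitrogens (1,4) has a continuous p-orbital overlap around the ring; 3 ring double bonds give 6 π electrons. 6 = 4(1)+2, so it is aromatic (pyrazine).
1 of the 2 rings is aromatic. Total: 1.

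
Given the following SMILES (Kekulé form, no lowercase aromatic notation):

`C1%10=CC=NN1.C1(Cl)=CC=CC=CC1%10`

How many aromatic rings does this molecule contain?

The SMILES encodes a five-membered ring with two adjacent nitrogens (one bearing H, one in a double bond) and two double bonds; a seven-membered carbon ring with three C=C double bonds and one sp³ carbon.
The 5-membered ring with two adjacent nitrogens (one N–H, one =N–) has a continuous p-orbital overlap around the ring; 2 ring double bonds (4 π electrons) plus a heteroatom lone pair (2) give 6 π electrons. 6 = 4(1)+2, so it is aromatic (pyrazole).
The 7-membered ring has one sp³ carbon, so it is not fully conjugated — not aromatic (cycloheptatriene).
1 of the 2 rings is aromatic. Total: 1.

1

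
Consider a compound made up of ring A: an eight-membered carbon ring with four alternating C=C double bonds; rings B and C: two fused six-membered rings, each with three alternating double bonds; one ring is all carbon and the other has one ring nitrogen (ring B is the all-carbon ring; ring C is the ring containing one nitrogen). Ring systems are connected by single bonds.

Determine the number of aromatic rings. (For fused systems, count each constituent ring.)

2

Ring A has only sp² ring atoms; a planar conformation would have a fully conjugated π system of 8 electrons. But 8 = 4(2), which is 4n not 4n+2, so ring A is not aromatic (cyclooctatetraene) — cyclooctatetraene distorts into a non-planar tub to avoid antiaromaticity.
Rings B and C form a fused bicyclic system (with one nitrogen) with 10 sp² atoms and 10 π electrons from ring double bonds. 10 = 4(2)+2, so the system is aromatic and both rings count as aromatic (quinoline).
Aromatic: B, C. Total: 2.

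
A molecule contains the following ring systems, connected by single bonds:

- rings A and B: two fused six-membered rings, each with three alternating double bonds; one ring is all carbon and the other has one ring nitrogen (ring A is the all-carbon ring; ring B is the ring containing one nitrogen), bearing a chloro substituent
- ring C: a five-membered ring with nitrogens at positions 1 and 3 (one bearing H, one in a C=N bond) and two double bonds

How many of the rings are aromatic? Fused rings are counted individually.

Rings A and B form a fused bicyclic system (with one nitrogen) with 10 sp² atoms and 10 π electrons from ring double bonds. 10 = 4(2)+2, so the system is aromatic and both rings count as aromatic (quinoline).
Ring C is planar and fully conjugated; 2 ring double bonds (4 π electrons) plus a heteroatom lone pair (2) give 6 π electrons. Since 6 = 4n+2 (n=1), ring C is aromatic (imidazole).
Aromatic: A, B, C. Total: 3.

3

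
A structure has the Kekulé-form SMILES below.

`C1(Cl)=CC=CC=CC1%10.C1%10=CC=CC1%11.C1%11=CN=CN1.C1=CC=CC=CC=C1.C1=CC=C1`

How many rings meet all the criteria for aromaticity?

1

The SMILES encodes a seven-membered carbon ring with three C=C double bonds and one sp³ carbon; a five-membered carbon ring with two conjugated C=C double bonds and one sp³ carbon; a five-membered ring with nitrogens at positions 1 and 3 (one bearing H, one in a C=N bond) and two double bonds; an eight-membered carbon ring with four alternating C=C double bonds; a four-membered carbon ring with two alternating C=C double bonds.
The 7-membered ring has one sp³ carbon, so it is not fully conjugated — not aromatic (cycloheptatriene).
The 5-membered ring has one sp³ carbon, so it is not fully conjugated — not aromatic (cyclopentadiene).
The 5-membered ring with two nitrogens (one N–H, one =N–) is fully conjugated (every ring atom contributes a p orbital); 2 ring double bonds (4 π electrons) plus a heteroatom lone pair (2) give 6 π electrons. 6 = 4(1)+2, so it is aromatic (imidazole).
The 8-membered ring has only sp² ring atoms; a planar conformation would have a fully conjugated π system of 8 electrons. But 8 = 4(2), which is 4n not 4n+2, so it is not aromatic (cyclooctatetraene) — cyclooctatetraene distorts into a non-planar tub to avoid antiaromaticity.
The 4-membered ring has only sp² ring atoms; a planar conformation would have a fully conjugated π system of 4 electrons. But 4 = 4(1), which is 4n not 4n+2, so it is not aromatic (cyclobutadiene) — cyclobutadiene is antiaromatic and distorts to a rectangle.
1 of the 5 rings is aromatic. Total: 1.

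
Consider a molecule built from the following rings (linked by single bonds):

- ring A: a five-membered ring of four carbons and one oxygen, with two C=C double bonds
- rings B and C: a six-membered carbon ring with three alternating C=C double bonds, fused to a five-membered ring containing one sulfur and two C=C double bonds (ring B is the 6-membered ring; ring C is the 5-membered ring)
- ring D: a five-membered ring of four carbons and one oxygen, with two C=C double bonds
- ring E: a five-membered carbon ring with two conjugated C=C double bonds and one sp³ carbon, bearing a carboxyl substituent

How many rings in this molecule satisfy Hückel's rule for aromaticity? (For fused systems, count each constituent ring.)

Ring A has a continuous p-orbital overlap around the ring; 2 ring double bonds (4 π electrons) plus a heteroatom lone pair (2) give 6 π electrons. 6 = 4(1)+2, so ring A is aromatic (furan).
Rings B and C form a fused bicyclic system (with one sulfur) with 9 sp² atoms and 10 π electrons from ring double bonds plus a heteroatom lone pair. 10 = 4(2)+2, so the system is aromatic and both rings count as aromatic (benzothiophene).
Ring D has a continuous p-orbital overlap around the ring; 2 ring double bonds (4 π electrons) plus a heteroatom lone pair (2) give 6 π electrons. That satisfies 4n+2 with n=1, so ring D is aromatic (furan).
Ring E has one sp³ carbon, so it is not fully conjugated — not aromatic (cyclopentadiene).
Aromatic: A, B, C, D. Total: 4.

4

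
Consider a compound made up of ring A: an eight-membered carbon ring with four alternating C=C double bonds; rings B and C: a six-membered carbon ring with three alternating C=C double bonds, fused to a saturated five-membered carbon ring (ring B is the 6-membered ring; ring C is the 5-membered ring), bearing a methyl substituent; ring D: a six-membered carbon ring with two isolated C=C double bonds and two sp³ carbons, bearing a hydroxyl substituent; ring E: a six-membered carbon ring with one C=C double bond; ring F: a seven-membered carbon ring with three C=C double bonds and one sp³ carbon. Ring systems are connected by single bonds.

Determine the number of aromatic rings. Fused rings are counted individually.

Ring A has only sp² ring atoms; a planar conformation would have a fully conjugated π system of 8 electrons. But 8 = 4(2), which is 4n not 4n+2, so ring A is not aromatic (cyclooctatetraene) — cyclooctatetraene distorts into a non-planar tub to avoid antiaromaticity.
Ring B is fully conjugated (every ring atom contributes a p orbital); 3 ring double bonds give 6 π electrons. Since 6 = 4n+2 (n=1), ring B is aromatic (benzene ring).
Ring C has three sp³ carbons, so it is not fully conjugated — not aromatic (cyclopentane ring).
Ring D has two sp³ carbons, so it is not fully conjugated — not aromatic (1,4-cyclohexadiene).
Ring E has four sp³ carbons, so it is not fully conjugated — not aromatic (cyclohexene).
Ring F has one sp³ carbon, so it is not fully conjugated — not aromatic (cycloheptatriene).
Aromatic: B. Total: 1.

1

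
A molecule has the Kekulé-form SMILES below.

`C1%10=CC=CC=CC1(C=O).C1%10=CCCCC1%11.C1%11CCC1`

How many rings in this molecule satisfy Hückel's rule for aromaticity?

The SMILES encodes a seven-membered carbon ring with three C=C double bonds and one sp³ carbon; a six-membered carbon ring with one C=C double bond; a four-membered saturated carbon ring.
The 7-membered ring has one sp³ carbon, so it is not fully conjugated — not aromatic (cycloheptatriene).
The 6-membered ring has four sp³ carbons, so it is not fully conjugated — not aromatic (cyclohexene).
The 4-membered ring has only sp³ atoms, so it is not fully conjugated — not aromatic (cyclobutane).
None of the rings are aromatic. Total: 0.

0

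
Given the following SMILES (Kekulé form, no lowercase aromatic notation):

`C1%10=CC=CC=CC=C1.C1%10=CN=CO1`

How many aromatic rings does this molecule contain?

1

The SMILES encodes an eight-membered carbon ring with four alternating C=C double bonds; a five-membered ring with an oxygen at position 1 and a nitrogen at position 3 (in a C=N bond), with two double bonds.
The 8-membered ring has only sp² ring atoms; a planar conformation would have a fully conjugated π system of 8 electrons. But 8 = 4(2), which is 4n not 4n+2, so it is not aromatic (cyclooctatetraene) — cyclooctatetraene distorts into a non-planar tub to avoid antiaromaticity.
The 5-membered ring with one oxygen and one =N– is fully conjugated (every ring atom contributes a p orbital); 2 ring double bonds (4 π electrons) plus a heteroatom lone pair (2) give 6 π electrons. 6 = 4(1)+2, so it is aromatic (oxazole).
1 of the 2 rings is aromatic. Total: 1.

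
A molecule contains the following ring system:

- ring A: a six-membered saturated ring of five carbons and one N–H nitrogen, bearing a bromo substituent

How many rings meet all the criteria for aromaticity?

0

Ring A has only sp³ atoms, so it is not fully conjugated — not aromatic (piperidine).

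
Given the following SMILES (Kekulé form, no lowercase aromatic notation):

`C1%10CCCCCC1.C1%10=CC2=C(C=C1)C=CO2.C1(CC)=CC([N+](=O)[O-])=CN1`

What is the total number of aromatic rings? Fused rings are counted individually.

The SMILES encodes a seven-membered saturated carbon ring; a six-membered carbon ring with three alternating C=C double bonds, fused to a five-membered ring containing one oxygen and two C=C double bonds; a five-membered ring of four carbons and one nitrogen bearing a hydrogen, with two C=C double bonds.
The 7-membered ring has only sp³ atoms, so it is not fully conjugated — not aromatic (cycloheptane).
The fused 6/5-membered bicyclic (with one oxygen) is a single π system with 9 sp² atoms and 10 π electrons from ring double bonds plus a heteroatom lone pair. 10 = 4(2)+2, so the system is aromatic and both rings count as aromatic (benzofuran).
The 5-membered ring with one N–H is planar and fully conjugated; 2 ring double bonds (4 π electrons) plus a heteroatom lone pair (2) give 6 π electrons. Since 6 = 4n+2 (n=1), it is aromatic (pyrrole).
3 of the 4 rings are aromatic. Total: 3.

3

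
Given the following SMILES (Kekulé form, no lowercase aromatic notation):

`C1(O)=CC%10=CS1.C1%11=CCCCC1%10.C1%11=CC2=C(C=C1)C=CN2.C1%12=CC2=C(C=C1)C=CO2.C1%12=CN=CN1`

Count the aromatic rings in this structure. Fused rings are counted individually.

The SMILES encodes a five-membered ring of four carbons and one sulfur, with two C=C double bonds; a six-membered carbon ring with one C=C double bond; a six-membered carbon ring with three alternating C=C double bonds, fused to a five-membered ring containing one N–H nitrogen and two C=C double bonds; a six-membered carbon ring with three alternating C=C double bonds, fused to a five-membered ring containing one oxygen and two C=C double bonds; a five-membered ring with nitrogens at positions 1 and 3 (one bearing H, one in a C=N bond) and two double bonds.
The 5-membered ring with one sulfur has a continuous p-orbital overlap around the ring; 2 ring double bonds (4 π electrons) plus a heteroatom lone pair (2) give 6 π electrons. 6 = 4(1)+2, so it is aromatic (thiophene).
The 6-membered ring has four sp³ carbons, so it is not fully conjugated — not aromatic (cyclohexene).
The fused 6/5-membered bicyclic (with one N–H) is a single π system with 9 sp² atoms and 10 π electrons from ring double bonds plus a heteroatom lone pair. 10 = 4(2)+2, so the system is aromatic and both rings count as aromatic (indole).
The fused 6/5-membered bicyclic (with one oxygen) is a single π system with 9 sp² atoms and 10 π electrons from ring double bonds plus a heteroatom lone pair. 10 = 4(2)+2, so the system is aromatic and both rings count as aromatic (benzofuran).
The 5-membered ring with two nitrogens (one N–H, one =N–) has a continuous p-orbital overlap around the ring; 2 ring double bonds (4 π electrons) plus a heteroatom lone pair (2) give 6 π electrons. 6 = 4(1)+2, so it is aromatic (imidazole).
6 of the 7 rings are aromatic. Total: 6.

6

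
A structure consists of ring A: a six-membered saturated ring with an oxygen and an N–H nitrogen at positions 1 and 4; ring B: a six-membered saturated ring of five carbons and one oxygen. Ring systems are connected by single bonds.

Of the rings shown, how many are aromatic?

0

Ring A has only sp³ atoms, so it is not fully conjugated — not aromatic (morpholine).
Ring B has only sp³ atoms, so it is not fully conjugated — not aromatic (tetrahydropyran).
No ring is aromatic. Total: 0.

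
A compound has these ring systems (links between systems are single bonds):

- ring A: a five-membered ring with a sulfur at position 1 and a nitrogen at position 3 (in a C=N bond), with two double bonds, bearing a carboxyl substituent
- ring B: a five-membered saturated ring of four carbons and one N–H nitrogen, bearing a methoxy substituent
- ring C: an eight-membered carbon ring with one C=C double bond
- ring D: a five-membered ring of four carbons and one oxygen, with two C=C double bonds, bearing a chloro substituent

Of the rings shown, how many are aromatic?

Ring A is fully conjugated (every ring atom contributes a p orbital); 2 ring double bonds (4 π electrons) plus a heteroatom lone pair (2) give 6 π electrons. That satisfies 4n+2 with n=1, so ring A is aromatic (thiazole).
Ring B has only sp³ atoms, so it is not fully conjugated — not aromatic (pyrrolidine).
Ring C has six sp³ carbons, so it is not fully conjugated — not aromatic (cyclooctene).
Ring D is fully conjugated (every ring atom contributes a p orbital); 2 ring double bonds (4 π electrons) plus a heteroatom lone pair (2) give 6 π electrons. That satisfies 4n+2 with n=1, so ring D is aromatic (furan).
Aromatic: A, D. Total: 2.

2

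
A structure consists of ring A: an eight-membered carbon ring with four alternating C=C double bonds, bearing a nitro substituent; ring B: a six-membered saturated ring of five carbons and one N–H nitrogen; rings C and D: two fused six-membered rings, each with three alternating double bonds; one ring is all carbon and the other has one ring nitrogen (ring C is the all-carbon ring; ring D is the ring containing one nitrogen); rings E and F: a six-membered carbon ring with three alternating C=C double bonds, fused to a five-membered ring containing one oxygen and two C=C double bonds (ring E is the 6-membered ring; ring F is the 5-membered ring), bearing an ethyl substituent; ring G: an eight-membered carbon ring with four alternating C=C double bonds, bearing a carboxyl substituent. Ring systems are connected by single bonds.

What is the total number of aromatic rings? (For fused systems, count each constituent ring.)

4

Ring A has only sp² ring atoms; a planar conformation would have a fully conjugated π system of 8 electrons. But 8 = 4(2), which is 4n not 4n+2, so ring A is not aromatic (cyclooctatetraene) — cyclooctatetraene distorts into a non-planar tub to avoid antiaromaticity.
Ring B has only sp³ atoms, so it is not fully conjugated — not aromatic (piperidine).
Rings C and D form a fused bicyclic system (with one nitrogen) with 10 sp² atoms and 10 π electrons from ring double bonds. 10 = 4(2)+2, so the system is aromatic and both rings count as aromatic (quinoline).
Rings E and F form a fused bicyclic system (with one oxygen) with 9 sp² atoms and 10 π electrons from ring double bonds plus a heteroatom lone pair. 10 = 4(2)+2, so the system is aromatic and both rings count as aromatic (benzofuran).
Ring G has only sp² ring atoms; a planar conformation would have a fully conjugated π system of 8 electrons. But 8 = 4(2), which is 4n not 4n+2, so ring G is not aromatic (cyclooctatetraene) — cyclooctatetraene distorts into a non-planar tub to avoid antiaromaticity.
Aromatic: C, D, E, F. Total: 4.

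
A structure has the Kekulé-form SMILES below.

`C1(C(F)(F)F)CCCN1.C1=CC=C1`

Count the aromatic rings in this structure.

The SMILES encodes a five-membered saturated ring of four carbons and one N–H nitrogen; a four-membered carbon ring with two alternating C=C double bonds.
The 5-membered ring with one N–H has only sp³ atoms, so it is not fully conjugated — not aromatic (pyrrolidine).
The 4-membered ring has only sp² ring atoms; a planar conformation would have a fully conjugated π system of 4 electrons. But 4 = 4(1), which is 4n not 4n+2, so it is not aromatic (cyclobutadiene) — cyclobutadiene is antiaromatic and distorts to a rectangle.
None of the rings are aromatic. Total: 0.

0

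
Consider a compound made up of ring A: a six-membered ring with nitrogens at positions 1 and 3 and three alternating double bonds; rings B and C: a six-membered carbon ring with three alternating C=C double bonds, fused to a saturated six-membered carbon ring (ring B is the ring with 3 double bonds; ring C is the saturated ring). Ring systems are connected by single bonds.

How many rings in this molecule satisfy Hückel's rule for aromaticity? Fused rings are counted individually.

Ring A is planar and fully conjugated; 3 ring double bonds give 6 π electrons. Since 6 = 4n+2 (n=1), ring A is aromatic (pyrimidine).
Ring B is planar and fully conjugated; 3 ring double bonds give 6 π electrons. That satisfies 4n+2 with n=1, so ring B is aromatic (benzene ring).
Ring C has four sp³ carbons, so it is not fully conjugated — not aromatic (cyclohexane ring).
Aromatic: A, B. Total: 2.

2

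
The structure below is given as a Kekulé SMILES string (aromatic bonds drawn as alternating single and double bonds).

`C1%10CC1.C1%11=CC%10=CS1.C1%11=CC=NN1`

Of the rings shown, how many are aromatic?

2

The SMILES encodes a three-membered saturated carbon ring; a five-membered ring of four carbons and one sulfur, with two C=C double bonds; a five-membered ring with two adjacent nitrogens (one bearing H, one in a double bond) and two double bonds.
The 3-membered ring has only sp³ atoms, so it is not fully conjugated — not aromatic (cyclopropane).
The 5-membered ring with one sulfur is fully conjugated (every ring atom contributes a p orbital); 2 ring double bonds (4 π electrons) plus a heteroatom lone pair (2) give 6 π electrons. 6 = 4(1)+2, so it is aromatic (thiophene).
The 5-membered ring with two adjacent nitrogens (one N–H, one =N–) is fully conjugated (every ring atom contributes a p orbital); 2 ring double bonds (4 π electrons) plus a heteroatom lone pair (2) give 6 π electrons. Since 6 = 4n+2 (n=1), it is aromatic (pyrazole).
2 of the 3 rings are aromatic. Total: 2.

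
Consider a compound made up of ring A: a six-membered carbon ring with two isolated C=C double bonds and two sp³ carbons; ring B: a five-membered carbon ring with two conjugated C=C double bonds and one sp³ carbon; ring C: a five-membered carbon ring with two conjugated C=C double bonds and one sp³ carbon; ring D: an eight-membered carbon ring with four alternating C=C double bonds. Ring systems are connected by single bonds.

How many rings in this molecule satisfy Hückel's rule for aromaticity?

0

Ring A has two sp³ carbons, so it is not fully conjugated — not aromatic (1,4-cyclohexadiene).
Ring B has one sp³ carbon, so it is not fully conjugated — not aromatic (cyclopentadiene).
Ring C has one sp³ carbon, so it is not fully conjugated — not aromatic (cyclopentadiene).
Ring D has only sp² ring atoms; a planar conformation would have a fully conjugated π system of 8 electrons. But 8 = 4(2), which is 4n not 4n+2, so ring D is not aromatic (cyclooctatetraene) — cyclooctatetraene distorts into a non-planar tub to avoid antiaromaticity.
No ring is aromatic. Total: 0.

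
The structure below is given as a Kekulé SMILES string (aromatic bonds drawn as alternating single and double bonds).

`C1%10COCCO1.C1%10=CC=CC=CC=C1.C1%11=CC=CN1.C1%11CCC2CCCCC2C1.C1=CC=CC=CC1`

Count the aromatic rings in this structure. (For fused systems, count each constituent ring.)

The SMILES encodes a six-membered saturated ring with oxygens at positions 1 and 4; an eight-membered carbon ring with four alternating C=C double bonds; a five-membered ring of four carbons and one nitrogen bearing a hydrogen, with two C=C double bonds; two fused six-membered saturated carbon rings; a seven-membered carbon ring with three C=C double bonds and one sp³ carbon.
The 6-membered ring with two oxygens (1,4) has only sp³ atoms, so it is not fully conjugated — not aromatic (1,4-dioxane).
The 8-membered ring has only sp² ring atoms; a planar conformation would have a fully conjugated π system of 8 electrons. But 8 = 4(2), which is 4n not 4n+2, so it is not aromatic (cyclooctatetraene) — cyclooctatetraene distorts into a non-planar tub to avoid antiaromaticity.
The 5-membered ring with one N–H is planar and fully conjugated; 2 ring double bonds (4 π electrons) plus a heteroatom lone pair (2) give 6 π electrons. Since 6 = 4n+2 (n=1), it is aromatic (pyrrole).
The 6-membered ring has only sp³ atoms, so it is not fully conjugated — not aromatic (cyclohexane ring).
The second 6-membered ring has only sp³ atoms, so it is not fully conjugated — not aromatic (cyclohexane ring).
The 7-membered ring has one sp³ carbon, so it is not fully conjugated — not aromatic (cycloheptatriene).
1 of the 6 rings is aromatic. Total: 1.

1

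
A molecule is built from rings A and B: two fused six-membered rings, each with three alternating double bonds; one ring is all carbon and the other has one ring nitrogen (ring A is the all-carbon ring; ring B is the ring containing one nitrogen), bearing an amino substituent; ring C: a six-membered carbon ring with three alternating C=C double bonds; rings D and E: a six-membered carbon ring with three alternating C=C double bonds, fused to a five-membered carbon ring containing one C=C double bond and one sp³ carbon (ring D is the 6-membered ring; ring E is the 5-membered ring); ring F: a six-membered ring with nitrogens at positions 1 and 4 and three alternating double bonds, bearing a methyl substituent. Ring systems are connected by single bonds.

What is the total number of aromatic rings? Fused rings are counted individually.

5

Rings A and B form a fused bicyclic system (with one nitrogen) with 10 sp² atoms and 10 π electrons from ring double bonds. 10 = 4(2)+2, so the system is aromatic and both rings count as aromatic (quinoline).
Ring C has a continuous p-orbital overlap around the ring; 3 ring double bonds give 6 π electrons. That satisfies 4n+2 with n=1, so ring C is aromatic (benzene).
Ring D has a continuous p-orbital overlap around the ring; 3 ring double bonds give 6 π electrons. Since 6 = 4n+2 (n=1), ring D is aromatic (benzene ring).
Ring E has one sp³ carbon, so it is not fully conjugated — not aromatic (cyclopentene ring).
Ring F is planar and fully conjugated; 3 ring double bonds give 6 π electrons. Since 6 = 4n+2 (n=1), ring F is aromatic (pyrazine).
Aromatic: A, B, C, D, F. Total: 5.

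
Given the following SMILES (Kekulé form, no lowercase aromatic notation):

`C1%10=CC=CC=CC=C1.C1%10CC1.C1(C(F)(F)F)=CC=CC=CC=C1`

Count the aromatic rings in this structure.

0

The SMILES encodes an eight-membered carbon ring with four alternating C=C double bonds; a three-membered saturated carbon ring; an eight-membered carbon ring with four alternating C=C double bonds.
The 8-membered ring has only sp² ring atoms; a planar conformation would have a fully conjugated π system of 8 electrons. But 8 = 4(2), which is 4n not 4n+2, so it is not aromatic (cyclooctatetraene) — cyclooctatetraene distorts into a non-planar tub to avoid antiaromaticity.
The 3-membered ring has only sp³ atoms, so it is not fully conjugated — not aromatic (cyclopropane).
The second 8-membered ring has only sp² ring atoms; a planar conformation would have a fully conjugated π system of 8 electrons. But 8 = 4(2), which is 4n not 4n+2, so it is not aromatic (cyclooctatetraene) — cyclooctatetraene distorts into a non-planar tub to avoid antiaromaticity.
None of the rings are aromatic. Total: 0.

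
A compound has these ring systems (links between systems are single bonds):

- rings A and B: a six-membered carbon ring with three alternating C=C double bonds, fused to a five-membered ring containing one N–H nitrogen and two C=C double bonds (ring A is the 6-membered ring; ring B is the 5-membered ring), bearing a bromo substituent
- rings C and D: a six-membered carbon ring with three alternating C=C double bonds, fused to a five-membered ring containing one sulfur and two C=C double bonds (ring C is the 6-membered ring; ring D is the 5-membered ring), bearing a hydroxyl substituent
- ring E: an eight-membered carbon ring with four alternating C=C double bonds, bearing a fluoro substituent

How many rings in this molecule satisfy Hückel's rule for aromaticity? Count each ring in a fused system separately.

4

Rings A and B form a fused bicyclic system (with one N–H) with 9 sp² atoms and 10 π electrons from ring double bonds plus a heteroatom lone pair. 10 = 4(2)+2, so the system is aromatic and both rings count as aromatic (indole).
Rings C and D form a fused bicyclic system (with one sulfur) with 9 sp² atoms and 10 π electrons from ring double bonds plus a heteroatom lone pair. 10 = 4(2)+2, so the system is aromatic and both rings count as aromatic (benzothiophene).
Ring E has only sp² ring atoms; a planar conformation would have a fully conjugated π system of 8 electrons. But 8 = 4(2), which is 4n not 4n+2, so ring E is not aromatic (cyclooctatetraene) — cyclooctatetraene distorts into a non-planar tub to avoid antiaromaticity.
Aromatic: A, B, C, D. Total: 4.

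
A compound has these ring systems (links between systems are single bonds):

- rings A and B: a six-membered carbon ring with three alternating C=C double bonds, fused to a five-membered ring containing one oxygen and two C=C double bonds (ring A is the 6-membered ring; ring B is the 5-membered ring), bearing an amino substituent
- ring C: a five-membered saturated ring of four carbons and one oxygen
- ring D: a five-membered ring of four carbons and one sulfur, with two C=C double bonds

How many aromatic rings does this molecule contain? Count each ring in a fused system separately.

3

Rings A and B form a fused bicyclic system (with one oxygen) with 9 sp² atoms and 10 π electrons from ring double bonds plus a heteroatom lone pair. 10 = 4(2)+2, so the system is aromatic and both rings count as aromatic (benzofuran).
Ring C has only sp³ atoms, so it is not fully conjugated — not aromatic (tetrahydrofuran).
Ring D is fully conjugated (every ring atom contributes a p orbital); 2 ring double bonds (4 π electrons) plus a heteroatom lone pair (2) give 6 π electrons. That satisfies 4n+2 with n=1, so ring D is aromatic (thiophene).
Aromatic: A, B, D. Total: 3.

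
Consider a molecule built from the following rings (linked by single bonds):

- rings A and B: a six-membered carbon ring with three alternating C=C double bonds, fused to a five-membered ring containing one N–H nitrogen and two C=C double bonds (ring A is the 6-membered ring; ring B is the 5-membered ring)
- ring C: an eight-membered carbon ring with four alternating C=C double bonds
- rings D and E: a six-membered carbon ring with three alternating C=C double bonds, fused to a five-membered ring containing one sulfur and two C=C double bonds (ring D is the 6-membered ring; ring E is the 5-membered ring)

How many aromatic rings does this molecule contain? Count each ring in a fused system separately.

4

Rings A and B form a fused bicyclic system (with one N–H) with 9 sp² atoms and 10 π electrons from ring double bonds plus a heteroatom lone pair. 10 = 4(2)+2, so the system is aromatic and both rings count as aromatic (indole).
Ring C has only sp² ring atoms; a planar conformation would have a fully conjugated π system of 8 electrons. But 8 = 4(2), which is 4n not 4n+2, so ring C is not aromatic (cyclooctatetraene) — cyclooctatetraene distorts into a non-planar tub to avoid antiaromaticity.
Rings D and E form a fused bicyclic system (with one sulfur) with 9 sp² atoms and 10 π electrons from ring double bonds plus a heteroatom lone pair. 10 = 4(2)+2, so the system is aromatic and both rings count as aromatic (benzothiophene).
Aromatic: A, B, D, E. Total: 4.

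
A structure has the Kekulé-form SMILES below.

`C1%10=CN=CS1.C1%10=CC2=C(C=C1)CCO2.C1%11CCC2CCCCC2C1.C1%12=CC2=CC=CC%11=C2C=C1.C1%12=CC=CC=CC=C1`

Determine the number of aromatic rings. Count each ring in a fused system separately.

4

The SMILES encodes a five-membered ring with a sulfur at position 1 and a nitrogen at position 3 (in a C=N bond), with two double bonds; a six-membered carbon ring with three alternating C=C double bonds, fused to a five-membered ring containing one oxygen and two sp³ carbons; two fused six-membered saturated carbon rings; two fused six-membered carbon rings, each with three alternating C=C double bonds; an eight-membered carbon ring with four alternating C=C double bonds.
The 5-membered ring with one sulfur and one =N– is fully conjugated (every ring atom contributes a p orbital); 2 ring double bonds (4 π electrons) plus a heteroatom lone pair (2) give 6 π electrons. 6 = 4(1)+2, so it is aromatic (thiazole).
The 6-membered ring is planar and fully conjugated; 3 ring double bonds give 6 π electrons. That satisfies 4n+2 with n=1, so it is aromatic (benzene ring).
The 5-membered ring with one oxygen has two sp³ carbons, so it is not fully conjugated — not aromatic (oxolane ring).
The second 6-membered ring has only sp³ atoms, so it is not fully conjugated — not aromatic (cyclohexane ring).
The third 6-membered ring has only sp³ atoms, so it is not fully conjugated — not aromatic (cyclohexane ring).
The fused 6/6-membered bicyclic is a single π system with 10 sp² atoms and 10 π electrons from ring double bonds. 10 = 4(2)+2, so the system is aromatic and both rings count as aromatic (naphthalene).
The 8-membered ring has only sp² ring atoms; a planar conformation would have a fully conjugated π system of 8 electrons. But 8 = 4(2), which is 4n not 4n+2, so it is not aromatic (cyclooctatetraene) — cyclooctatetraene distorts into a non-planar tub to avoid antiaromaticity.
4 of the 8 rings are aromatic. Total: 4.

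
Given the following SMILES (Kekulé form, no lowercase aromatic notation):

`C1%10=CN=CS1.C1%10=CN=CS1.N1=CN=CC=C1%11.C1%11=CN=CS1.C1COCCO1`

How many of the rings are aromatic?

The SMILES encodes a five-membered ring with a sulfur at position 1 and a nitrogen at position 3 (in a C=N bond), with two double bonds; a five-membered ring with a sulfur at position 1 and a nitrogen at position 3 (in a C=N bond), with two double bonds; a six-membered ring with nitrogens at positions 1 and 3 and three alternating double bonds; a five-membered ring with a sulfur at position 1 and a nitrogen at position 3 (in a C=N bond), with two double bonds; a six-membered saturated ring with oxygens at positions 1 and 4.
The 5-membered ring with one sulfur and one =N– is planar and fully conjugated; 2 ring double bonds (4 π electrons) plus a heteroatom lone pair (2) give 6 π electrons. Since 6 = 4n+2 (n=1), it is aromatic (thiazole).
The second 5-membered ring with one sulfur and one =N– is fully conjugated (every ring atom contributes a p orbital); 2 ring double bonds (4 π electrons) plus a heteroatom lone pair (2) give 6 π electrons. Since 6 = 4n+2 (n=1), it is aromatic (thiazole).
The 6-membered ring with two nitrogens (1,3) is fully conjugated (every ring atom contributes a p orbital); 3 ring double bonds give 6 π electrons. 6 = 4(1)+2, so it is aromatic (pyrimidine).
The third 5-membered ring with one sulfur and one =N– is fully conjugated (every ring atom contributes a p orbital); 2 ring double bonds (4 π electrons) plus a heteroatom lone pair (2) give 6 π electrons. Since 6 = 4n+2 (n=1), it is aromatic (thiazole).
The 6-membered ring with two oxygens (1,4) has only sp³ atoms, so it is not fully conjugated — not aromatic (1,4-dioxane).
4 of the 5 rings are aromatic. Total: 4.

4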